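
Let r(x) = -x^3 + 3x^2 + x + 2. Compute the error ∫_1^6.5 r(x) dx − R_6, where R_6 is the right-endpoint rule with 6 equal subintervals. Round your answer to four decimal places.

72.5265

Exact integral: ∫_1^6.5 r(x) dx = -140.765625.
R_6 ≈ -213.292101.
Error ≈ -140.765625 − (-213.292101) ≈ 72.5265.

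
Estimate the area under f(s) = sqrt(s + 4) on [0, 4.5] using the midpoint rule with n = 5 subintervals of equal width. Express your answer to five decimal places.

Δs = (4.5 − 0)/5 = 0.9.
Midpoints: 0.45, 1.35, 2.25, 3.15, 4.05.
f(0.45) ≈ 2.10950, f(1.35) ≈ 2.31301, f(2.25) ≈ 2.50000, f(3.15) ≈ 2.67395, f(4.05) ≈ 2.83725.
Sum = Δs · [f(0.45) + f(1.35) + f(2.25) + f(3.15) + f(4.05)].
Sum ≈ 11.19034.

11.19034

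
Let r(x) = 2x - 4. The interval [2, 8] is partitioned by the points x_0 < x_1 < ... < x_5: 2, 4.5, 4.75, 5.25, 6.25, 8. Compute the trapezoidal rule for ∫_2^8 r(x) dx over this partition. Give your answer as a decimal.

36

Subinterval widths: 2.5, 0.25, 0.5, 1, 1.75.
r(2) = 0, r(4.5) = 5, r(4.75) = 5.5, r(5.25) = 6.5, r(6.25) = 8.5, r(8) = 12.
On each subinterval the trapezoid contributes (Δx_i/2)·[r(x_{i-1}) + r(x_i)].
Sum = 36.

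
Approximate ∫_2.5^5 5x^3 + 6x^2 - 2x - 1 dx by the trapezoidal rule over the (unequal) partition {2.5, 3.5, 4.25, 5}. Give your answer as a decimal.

948.23046875

Subinterval widths: 1, 0.75, 0.75.
f(2.5) = 109.625, f(3.5) = 279.875, f(4.25) = 482.703125, f(5) = 764.
On each subinterval the trapezoid contributes (Δx_i/2)·[f(x_{i-1}) + f(x_i)].
Sum = 948.23046875.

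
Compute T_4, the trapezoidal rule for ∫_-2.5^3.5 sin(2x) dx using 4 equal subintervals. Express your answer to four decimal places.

-0.0250

Δx = (3.5 − (-2.5))/4 = 1.5.
f(-2.5) ≈ 0.9589, f(-1) ≈ -0.9093, f(0.5) ≈ 0.8415, f(2) ≈ -0.7568, f(3.5) ≈ 0.6570.
T_4 = (Δx/2)·[f(x_0) + 2f(x_1) + 2f(x_2) + 2f(x_3) + f(x_4)].
Sum ≈ -0.0250.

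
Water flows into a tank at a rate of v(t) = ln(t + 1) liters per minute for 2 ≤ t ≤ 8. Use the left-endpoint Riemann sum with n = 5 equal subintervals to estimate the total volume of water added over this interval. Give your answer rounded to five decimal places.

Δt = (8 − 2)/5 = 1.2.
Left endpoints: 2, 3.2, 4.4, 5.6, 6.8.
v(2) ≈ 1.09861, v(3.2) ≈ 1.43508, v(4.4) ≈ 1.68640, v(5.6) ≈ 1.88707, v(6.8) ≈ 2.05412.
Sum = Δt · [v(2) + v(3.2) + v(4.4) + v(5.6) + v(6.8)].
Sum ≈ 9.79355.

9.79355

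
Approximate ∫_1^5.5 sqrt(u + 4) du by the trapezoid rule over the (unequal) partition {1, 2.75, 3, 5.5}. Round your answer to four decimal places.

Subinterval widths: 1.75, 0.25, 2.5.
f(1) ≈ 2.2361, f(2.75) ≈ 2.5981, f(3) ≈ 2.6458, f(5.5) ≈ 3.0822.
On each subinterval the trapezoid contributes (Δu_i/2)·[f(u_{i-1}) + f(u_i)].
Sum ≈ 12.0453.

12.0453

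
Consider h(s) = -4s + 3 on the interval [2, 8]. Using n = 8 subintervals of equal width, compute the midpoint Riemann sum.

-102

Δs = (8 − 2)/8 = 0.75.
Midpoints: 2.375, 3.125, 3.875, 4.625, 5.375, 6.125, 6.875, 7.625.
h(2.375) = -6.5, h(3.125) = -9.5, h(3.875) = -12.5, h(4.625) = -15.5, h(5.375) = -18.5, h(6.125) = -21.5, h(6.875) = -24.5, h(7.625) = -27.5.
Sum = Δs · [h(2.375) + h(3.125) + h(3.875) + ...].
Sum = -102.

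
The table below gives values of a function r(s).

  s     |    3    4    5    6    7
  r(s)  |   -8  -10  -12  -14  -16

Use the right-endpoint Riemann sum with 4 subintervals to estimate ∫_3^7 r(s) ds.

Δs = 1.
Sum = 1·[(-10) + (-12) + (-14) + (-16)] = -52.

-52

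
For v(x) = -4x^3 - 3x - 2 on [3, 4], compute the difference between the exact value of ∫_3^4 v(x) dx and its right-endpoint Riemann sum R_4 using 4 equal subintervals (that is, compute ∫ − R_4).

19.3125

Exact integral: ∫_3^4 v(x) dx = -187.5.
R_4 = -206.8125.
Error = -187.5 − (-206.8125) = 19.3125.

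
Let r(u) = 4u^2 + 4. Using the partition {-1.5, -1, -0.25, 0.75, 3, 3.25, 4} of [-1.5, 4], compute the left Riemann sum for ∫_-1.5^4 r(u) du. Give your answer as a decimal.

75.5

Subinterval widths: 0.5, 0.75, 1, 2.25, 0.25, 0.75.
Left endpoints: -1.5, -1, -0.25, 0.75, 3, 3.25.
r(-1.5) = 13, r(-1) = 8, r(-0.25) = 4.25, r(0.75) = 6.25, r(3) = 40, r(3.25) = 46.25.
Sum = Σ Δu_i · r(u_i).
Sum = 75.5.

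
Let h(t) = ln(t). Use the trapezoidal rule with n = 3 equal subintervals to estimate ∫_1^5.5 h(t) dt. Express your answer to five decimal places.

4.73244

Δt = (5.5 − 1)/3 = 1.5.
h(1) ≈ 0.00000, h(2.5) ≈ 0.91629, h(4) ≈ 1.38629, h(5.5) ≈ 1.70475.
T_3 = (Δt/2)·[h(t_0) + 2h(t_1) + 2h(t_2) + h(t_3)].
Sum ≈ 4.73244.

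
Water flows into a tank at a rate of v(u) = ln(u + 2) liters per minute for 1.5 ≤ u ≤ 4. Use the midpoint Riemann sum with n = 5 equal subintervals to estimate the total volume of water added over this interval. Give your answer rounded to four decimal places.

3.8671

Δu = (4 − 1.5)/5 = 0.5.
Midpoints: 1.75, 2.25, 2.75, 3.25, 3.75.
v(1.75) ≈ 1.3218, v(2.25) ≈ 1.4469, v(2.75) ≈ 1.5581, v(3.25) ≈ 1.6582, v(3.75) ≈ 1.7492.
Sum = Δu · [v(1.75) + v(2.25) + v(2.75) + v(3.25) + v(3.75)].
Sum ≈ 3.8671.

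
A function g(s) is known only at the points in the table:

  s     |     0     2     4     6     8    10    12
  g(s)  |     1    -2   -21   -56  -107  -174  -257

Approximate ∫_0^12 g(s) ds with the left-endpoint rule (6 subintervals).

Δs = 2.
Sum = 2·[1 + (-2) + (-21) + (-56) + (-107) + (-174)] = -718.

-718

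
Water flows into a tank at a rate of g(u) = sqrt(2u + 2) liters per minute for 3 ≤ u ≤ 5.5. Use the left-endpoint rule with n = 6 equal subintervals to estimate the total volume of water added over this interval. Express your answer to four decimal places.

7.9186

Δu = (5.5 − 3)/6 = 5/12.
Left endpoints: 3, 41/12, 23/6, 4.25, 14/3, 61/12.
g(3) ≈ 2.8284, g(41/12) ≈ 2.9721, g(23/6) ≈ 3.1091, g(4.25) ≈ 3.2404, g(14/3) ≈ 3.3665, g(61/12) ≈ 3.4881.
Sum = Δu · [g(3) + g(41/12) + g(23/6) + ...].
Sum ≈ 7.9186.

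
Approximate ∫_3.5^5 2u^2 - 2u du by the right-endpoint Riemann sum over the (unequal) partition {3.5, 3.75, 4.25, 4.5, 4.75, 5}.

Subinterval widths: 0.25, 0.5, 0.25, 0.25, 0.25.
Right endpoints: 3.75, 4.25, 4.5, 4.75, 5.
f(3.75) = 20.625, f(4.25) = 27.625, f(4.5) = 31.5, f(4.75) = 35.625, f(5) = 40.
Sum = Σ Δu_i · f(u_i).
Sum = 45.75.

45.75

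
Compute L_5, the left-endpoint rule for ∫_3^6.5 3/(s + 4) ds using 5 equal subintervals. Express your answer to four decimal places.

Δs = (6.5 − 3)/5 = 0.7.
Left endpoints: 3, 3.7, 4.4, 5.1, 5.8.
f(3) = 3/7, f(3.7) = 30/77, f(4.4) = 5/14, f(5.1) = 30/91, f(5.8) = 15/49.
Sum = Δs · [f(3) + f(3.7) + f(4.4) + f(5.1) + f(5.8)].
Sum ≈ 1.2678.

1.2678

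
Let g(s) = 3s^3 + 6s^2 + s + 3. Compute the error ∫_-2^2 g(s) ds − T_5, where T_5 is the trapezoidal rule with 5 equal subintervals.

Exact integral: ∫_-2^2 g(s) ds = 44.
T_5 = 46.56.
Error = 44 − 46.56 = -2.56.

-2.56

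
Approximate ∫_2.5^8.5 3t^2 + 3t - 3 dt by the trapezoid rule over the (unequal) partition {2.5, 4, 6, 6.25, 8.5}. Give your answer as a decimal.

Subinterval widths: 1.5, 2, 0.25, 2.25.
f(2.5) = 23.25, f(4) = 57, f(6) = 123, f(6.25) = 132.9375, f(8.5) = 239.25.
On each subinterval the trapezoid contributes (Δt_i/2)·[f(t_{i-1}) + f(t_i)].
Sum = 690.890625.

690.890625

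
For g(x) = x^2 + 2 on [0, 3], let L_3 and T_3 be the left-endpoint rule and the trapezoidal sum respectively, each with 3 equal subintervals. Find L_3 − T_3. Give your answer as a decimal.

-4.5

L_3 = 11.
T_3 = 15.5.
L_3 − T_3 = -4.5.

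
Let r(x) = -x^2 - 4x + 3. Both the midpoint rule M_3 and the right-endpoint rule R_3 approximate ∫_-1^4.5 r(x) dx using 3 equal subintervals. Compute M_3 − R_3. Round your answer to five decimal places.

M_3 ≈ -51.1678241.
R_3 ≈ -93.6018519.
M_3 − R_3 ≈ 42.43403.

42.43403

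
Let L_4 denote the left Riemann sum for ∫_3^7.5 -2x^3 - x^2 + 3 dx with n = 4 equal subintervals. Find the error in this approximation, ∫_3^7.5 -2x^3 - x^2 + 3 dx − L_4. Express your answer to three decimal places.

Exact integral: ∫_3^7.5 f(x) dx = -1659.65625.
L_4 ≈ -1219.69336.
Error ≈ -1659.65625 − (-1219.69336) ≈ -439.963.

-439.963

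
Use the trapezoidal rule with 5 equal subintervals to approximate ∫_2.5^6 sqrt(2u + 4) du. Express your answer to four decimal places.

12.3299

Δu = (6 − 2.5)/5 = 0.7.
f(2.5) ≈ 3.0000, f(3.2) ≈ 3.2249, f(3.9) ≈ 3.4351, f(4.6) ≈ 3.6332, f(5.3) ≈ 3.8210, f(6) ≈ 4.0000.
T_5 = (Δu/2)·[f(u_0) + 2f(u_1) + ... + 2f(u_{4}) + f(u_5)].
Sum ≈ 12.3299.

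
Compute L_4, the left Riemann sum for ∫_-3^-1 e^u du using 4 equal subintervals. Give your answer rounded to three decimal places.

0.245

Δu = (-1 − (-3))/4 = 0.5.
Left endpoints: -3, -2.5, -2, -1.5.
f(-3) ≈ 0.050, f(-2.5) ≈ 0.082, f(-2) ≈ 0.135, f(-1.5) ≈ 0.223.
Sum = Δu · [f(-3) + f(-2.5) + f(-2) + f(-1.5)].
Sum ≈ 0.245.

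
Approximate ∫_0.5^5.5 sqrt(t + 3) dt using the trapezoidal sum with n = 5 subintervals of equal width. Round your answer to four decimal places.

12.1478

Δt = (5.5 − 0.5)/5 = 1.
f(0.5) ≈ 1.8708, f(1.5) ≈ 2.1213, f(2.5) ≈ 2.3452, f(3.5) ≈ 2.5495, f(4.5) ≈ 2.7386, f(5.5) ≈ 2.9155.
T_5 = (Δt/2)·[f(t_0) + 2f(t_1) + ... + 2f(t_{4}) + f(t_5)].
Sum ≈ 12.1478.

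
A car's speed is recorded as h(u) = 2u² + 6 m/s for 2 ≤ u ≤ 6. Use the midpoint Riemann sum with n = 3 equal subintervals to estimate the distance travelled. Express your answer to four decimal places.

Δu = (6 − 2)/3 = 4/3.
Midpoints: 8/3, 4, 16/3.
h(8/3) = 182/9, h(4) = 38, h(16/3) = 566/9.
Sum = Δu · [h(8/3) + h(4) + h(16/3)].
Sum ≈ 161.4815.

161.4815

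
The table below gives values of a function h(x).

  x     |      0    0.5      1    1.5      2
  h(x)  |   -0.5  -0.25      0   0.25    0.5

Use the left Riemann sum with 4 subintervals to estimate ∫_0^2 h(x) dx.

Δx = 0.5.
Sum = 0.5·[(-0.5) + (-0.25) + 0 + 0.25] = -0.25.

-0.25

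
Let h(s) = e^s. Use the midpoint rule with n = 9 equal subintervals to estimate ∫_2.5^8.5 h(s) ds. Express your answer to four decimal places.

4812.9610

Δs = (8.5 − 2.5)/9 = 2/3.
Midpoints: 17/6, 3.5, 25/6, 29/6, 5.5, 37/6, 41/6, 7.5, 49/6.
h(17/6) ≈ 17.0020, h(3.5) ≈ 33.1155, h(25/6) ≈ 64.5001, h(29/6) ≈ 125.6290, h(5.5) ≈ 244.6919, h(37/6) ≈ 476.5948, h(41/6) ≈ 928.2799, h(7.5) ≈ 1808.0424, h(49/6) ≈ 3521.5858.
Sum = Δs · [h(17/6) + h(3.5) + h(25/6) + ...].
Sum ≈ 4812.9610.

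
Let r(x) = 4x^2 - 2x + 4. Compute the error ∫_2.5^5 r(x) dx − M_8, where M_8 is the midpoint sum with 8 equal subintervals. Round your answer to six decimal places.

Exact integral: ∫_2.5^5 r(x) dx ≈ 137.08333333.
M_8 ≈ 137.00195312.
Error ≈ 137.08333333 − 137.00195312 ≈ 0.081380.

0.081380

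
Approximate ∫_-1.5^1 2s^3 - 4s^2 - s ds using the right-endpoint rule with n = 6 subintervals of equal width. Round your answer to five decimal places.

Δs = (1 − (-1.5))/6 = 5/12.
Right endpoints: -13/12, -2/3, -0.25, 1/6, 7/12, 1.
f(-13/12) = -5317/864, f(-2/3) = -46/27, f(-0.25) = -0.03125, f(1/6) = -29/108, f(7/12) = -1337/864, f(1) = -3.
Sum = Δs · [f(-13/12) + f(-2/3) + f(-0.25) + ...].
Sum ≈ -5.29369.

-5.29369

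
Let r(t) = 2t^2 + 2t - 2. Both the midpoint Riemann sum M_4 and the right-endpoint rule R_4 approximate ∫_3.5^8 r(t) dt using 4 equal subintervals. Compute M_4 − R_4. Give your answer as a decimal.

M_4 = 354.55078125.
R_4 = 420.6796875.
M_4 − R_4 = -66.12890625.

-66.12890625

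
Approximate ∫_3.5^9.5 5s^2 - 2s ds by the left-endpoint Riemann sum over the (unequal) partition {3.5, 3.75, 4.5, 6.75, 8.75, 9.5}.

970.84375

Subinterval widths: 0.25, 0.75, 2.25, 2, 0.75.
Left endpoints: 3.5, 3.75, 4.5, 6.75, 8.75.
f(3.5) = 54.25, f(3.75) = 62.8125, f(4.5) = 92.25, f(6.75) = 214.3125, f(8.75) = 365.3125.
Sum = Σ Δs_i · f(s_i).
Sum = 970.84375.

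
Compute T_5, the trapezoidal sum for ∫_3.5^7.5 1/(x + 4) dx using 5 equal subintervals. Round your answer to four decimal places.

Δx = (7.5 − 3.5)/5 = 0.8.
f(3.5) = 2/15, f(4.3) = 10/83, f(5.1) = 10/91, f(5.9) = 10/99, f(6.7) = 10/107, f(7.5) = 2/23.
T_5 = (Δx/2)·[f(x_0) + 2f(x_1) + ... + 2f(x_{4}) + f(x_5)].
Sum ≈ 0.4280.

0.4280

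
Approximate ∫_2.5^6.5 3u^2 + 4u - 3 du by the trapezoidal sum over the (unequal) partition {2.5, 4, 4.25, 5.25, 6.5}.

322.171875

Subinterval widths: 1.5, 0.25, 1, 1.25.
f(2.5) = 25.75, f(4) = 61, f(4.25) = 68.1875, f(5.25) = 100.6875, f(6.5) = 149.75.
On each subinterval the trapezoid contributes (Δu_i/2)·[f(u_{i-1}) + f(u_i)].
Sum = 322.171875.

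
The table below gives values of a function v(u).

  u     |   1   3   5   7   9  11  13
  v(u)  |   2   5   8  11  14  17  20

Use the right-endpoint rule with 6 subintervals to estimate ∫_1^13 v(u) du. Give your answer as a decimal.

150

Δu = 2.
Sum = 2·[5 + 8 + 11 + 14 + 17 + 20] = 150.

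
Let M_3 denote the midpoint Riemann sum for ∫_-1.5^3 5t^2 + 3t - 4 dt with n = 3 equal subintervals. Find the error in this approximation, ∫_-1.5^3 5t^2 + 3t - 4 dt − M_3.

4.21875

Exact integral: ∫_-1.5^3 f(t) dt = 42.75.
M_3 = 38.53125.
Error = 42.75 − 38.53125 = 4.21875.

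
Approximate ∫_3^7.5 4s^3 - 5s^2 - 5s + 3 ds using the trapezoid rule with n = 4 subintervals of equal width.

2375.3671875

Δs = (7.5 − 3)/4 = 1.125.
f(3) = 51, f(4.125) = 178.0546875, f(5.25) = 417.75, f(6.375) = 804.2578125, f(7.5) = 1371.75.
T_4 = (Δs/2)·[f(s_0) + 2f(s_1) + 2f(s_2) + 2f(s_3) + f(s_4)].
Sum = 2375.3671875.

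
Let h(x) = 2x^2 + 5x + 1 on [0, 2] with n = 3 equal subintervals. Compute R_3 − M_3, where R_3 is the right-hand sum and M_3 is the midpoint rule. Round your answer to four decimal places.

R_3 ≈ 23.629630.
M_3 ≈ 17.185185.
R_3 − M_3 ≈ 6.4444.

6.4444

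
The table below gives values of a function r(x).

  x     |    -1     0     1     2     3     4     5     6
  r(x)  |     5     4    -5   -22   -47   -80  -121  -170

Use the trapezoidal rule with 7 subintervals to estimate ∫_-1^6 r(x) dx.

Δx = 1.
T_7 = (1/2)·[5 + 2·4 + 2·(-5) + 2·(-22) + 2·(-47) + 2·(-80) + 2·(-121) + (-170)] = -353.5.

-353.5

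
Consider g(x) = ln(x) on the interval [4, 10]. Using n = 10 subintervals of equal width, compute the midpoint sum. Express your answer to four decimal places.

Δx = (10 − 4)/10 = 0.6.
Midpoints: 4.3, 4.9, 5.5, 6.1, 6.7, 7.3, 7.9, 8.5, 9.1, 9.7.
g(4.3) ≈ 1.4586, g(4.9) ≈ 1.5892, g(5.5) ≈ 1.7047, g(6.1) ≈ 1.8083, g(6.7) ≈ 1.9021, g(7.3) ≈ 1.9879, g(7.9) ≈ 2.0669, g(8.5) ≈ 2.1401, g(9.1) ≈ 2.2083, g(9.7) ≈ 2.2721.
Sum = Δx · [g(4.3) + g(4.9) + g(5.5) + ...].
Sum ≈ 11.4829.

11.4829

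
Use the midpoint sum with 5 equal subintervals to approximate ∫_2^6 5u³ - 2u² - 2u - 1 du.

1412.96

Δu = (6 − 2)/5 = 0.8.
Midpoints: 2.4, 3.2, 4, 4.8, 5.6.
f(2.4) = 51.8, f(3.2) = 135.96, f(4) = 279, f(4.8) = 496.28, f(5.6) = 803.16.
Sum = Δu · [f(2.4) + f(3.2) + f(4) + f(4.8) + f(5.6)].
Sum = 1412.96.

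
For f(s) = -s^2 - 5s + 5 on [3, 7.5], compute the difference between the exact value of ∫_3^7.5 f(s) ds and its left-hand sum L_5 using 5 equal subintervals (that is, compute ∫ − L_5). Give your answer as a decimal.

Exact integral: ∫_3^7.5 f(s) ds = -227.25.
L_5 = -196.47.
Error = -227.25 − (-196.47) = -30.78.

-30.78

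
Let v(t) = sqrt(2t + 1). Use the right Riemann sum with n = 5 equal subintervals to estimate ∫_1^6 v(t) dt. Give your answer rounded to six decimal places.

Δt = (6 − 1)/5 = 1.
Right endpoints: 2, 3, 4, 5, 6.
v(2) ≈ 2.236068, v(3) ≈ 2.645751, v(4) ≈ 3.000000, v(5) ≈ 3.316625, v(6) ≈ 3.605551.
Sum = Δt · [v(2) + v(3) + v(4) + v(5) + v(6)].
Sum ≈ 14.803995.

14.803995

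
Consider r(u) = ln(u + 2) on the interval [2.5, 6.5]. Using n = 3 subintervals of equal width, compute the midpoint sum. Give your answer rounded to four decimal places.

Δu = (6.5 − 2.5)/3 = 4/3.
Midpoints: 19/6, 4.5, 35/6.
r(19/6) ≈ 1.6422, r(4.5) ≈ 1.8718, r(35/6) ≈ 2.0584.
Sum = Δu · [r(19/6) + r(4.5) + r(35/6)].
Sum ≈ 7.4299.

7.4299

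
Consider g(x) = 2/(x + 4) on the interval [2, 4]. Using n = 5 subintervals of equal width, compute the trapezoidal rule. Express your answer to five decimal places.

Δx = (4 − 2)/5 = 0.4.
g(2) = 1/3, g(2.4) = 0.3125, g(2.8) = 5/17, g(3.2) = 5/18, g(3.6) = 5/19, g(4) = 0.25.
T_5 = (Δx/2)·[g(x_0) + 2g(x_1) + ... + 2g(x_{4}) + g(x_5)].
Sum ≈ 0.57569.

0.57569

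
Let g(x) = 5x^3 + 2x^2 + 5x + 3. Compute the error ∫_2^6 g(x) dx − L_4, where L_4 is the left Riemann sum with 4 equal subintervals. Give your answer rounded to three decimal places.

Exact integral: ∫_2^6 g(x) dx ≈ 1830.66667.
L_4 = 1310.
Error ≈ 1830.66667 − 1310 ≈ 520.667.

520.667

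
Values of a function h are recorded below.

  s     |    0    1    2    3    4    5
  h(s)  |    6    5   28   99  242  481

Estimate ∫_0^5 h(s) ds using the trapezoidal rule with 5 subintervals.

Δs = 1.
T_5 = (1/2)·[6 + 2·5 + 2·28 + 2·99 + 2·242 + 481] = 617.5.

617.5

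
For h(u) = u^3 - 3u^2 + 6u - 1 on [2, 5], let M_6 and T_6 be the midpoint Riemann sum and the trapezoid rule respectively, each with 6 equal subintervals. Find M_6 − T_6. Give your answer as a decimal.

M_6 = 94.78125.
T_6 = 96.1875.
M_6 − T_6 = -1.40625.

-1.40625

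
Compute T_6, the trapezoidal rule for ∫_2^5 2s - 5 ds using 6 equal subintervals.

Δs = (5 − 2)/6 = 0.5.
f(2) = -1, f(2.5) = 0, f(3) = 1, f(3.5) = 2, f(4) = 3, f(4.5) = 4, f(5) = 5.
T_6 = (Δs/2)·[f(s_0) + 2f(s_1) + ... + 2f(s_{5}) + f(s_6)].
Sum = 6.

6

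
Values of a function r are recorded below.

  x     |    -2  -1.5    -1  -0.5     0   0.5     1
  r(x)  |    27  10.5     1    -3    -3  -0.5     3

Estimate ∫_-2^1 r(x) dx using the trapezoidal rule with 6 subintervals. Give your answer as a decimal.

10

Δx = 0.5.
T_6 = (0.5/2)·[27 + 2·10.5 + 2·1 + 2·(-3) + 2·(-3) + 2·(-0.5) + 3] = 10.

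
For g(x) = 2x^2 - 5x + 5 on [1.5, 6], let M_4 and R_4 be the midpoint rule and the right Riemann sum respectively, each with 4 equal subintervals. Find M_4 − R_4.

M_4 = 78.92578125.
R_4 = 107.0859375.
M_4 − R_4 = -28.16015625.

-28.16015625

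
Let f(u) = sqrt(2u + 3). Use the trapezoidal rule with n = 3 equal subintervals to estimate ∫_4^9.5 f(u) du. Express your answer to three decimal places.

Δu = (9.5 − 4)/3 = 11/6.
f(4) ≈ 3.317, f(35/6) ≈ 3.830, f(23/3) ≈ 4.282, f(9.5) ≈ 4.690.
T_3 = (Δu/2)·[f(u_0) + 2f(u_1) + 2f(u_2) + f(u_3)].
Sum ≈ 22.211.

22.211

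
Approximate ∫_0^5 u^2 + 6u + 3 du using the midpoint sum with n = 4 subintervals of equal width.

131.015625

Δu = (5 − 0)/4 = 1.25.
Midpoints: 0.625, 1.875, 3.125, 4.375.
f(0.625) = 7.140625, f(1.875) = 17.765625, f(3.125) = 31.515625, f(4.375) = 48.390625.
Sum = Δu · [f(0.625) + f(1.875) + f(3.125) + f(4.375)].
Sum = 131.015625.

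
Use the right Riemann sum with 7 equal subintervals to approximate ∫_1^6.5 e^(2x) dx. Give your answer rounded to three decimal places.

438755.344

Δx = (6.5 − 1)/7 = 11/14.
Right endpoints: 25/14, 18/7, 47/14, 29/7, 69/14, 40/7, 6.5.
f(25/14) ≈ 35.567, f(18/7) ≈ 171.204, f(47/14) ≈ 824.095, f(29/7) ≈ 3966.797, f(69/14) ≈ 19094.256, f(40/7) ≈ 91910.580, f(6.5) ≈ 442413.392.
Sum = Δx · [f(25/14) + f(18/7) + f(47/14) + ...].
Sum ≈ 438755.344.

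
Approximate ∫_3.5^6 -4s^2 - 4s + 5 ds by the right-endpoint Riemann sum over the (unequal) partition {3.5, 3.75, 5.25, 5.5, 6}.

-321.9375

Subinterval widths: 0.25, 1.5, 0.25, 0.5.
Right endpoints: 3.75, 5.25, 5.5, 6.
f(3.75) = -66.25, f(5.25) = -126.25, f(5.5) = -138, f(6) = -163.
Sum = Σ Δs_i · f(s_i).
Sum = -321.9375.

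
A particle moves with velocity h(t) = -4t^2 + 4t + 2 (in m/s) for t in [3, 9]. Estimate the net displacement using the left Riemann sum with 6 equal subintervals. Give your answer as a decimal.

-652

Δt = (9 − 3)/6 = 1.
Left endpoints: 3, 4, 5, 6, 7, 8.
h(3) = -22, h(4) = -46, h(5) = -78, h(6) = -118, h(7) = -166, h(8) = -222.
Sum = Δt · [h(3) + h(4) + h(5) + ...].
Sum = -652.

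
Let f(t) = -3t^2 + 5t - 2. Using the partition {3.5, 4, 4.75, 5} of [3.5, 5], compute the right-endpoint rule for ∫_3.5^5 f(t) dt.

Subinterval widths: 0.5, 0.75, 0.25.
Right endpoints: 4, 4.75, 5.
f(4) = -30, f(4.75) = -45.9375, f(5) = -52.
Sum = Σ Δt_i · f(t_i).
Sum = -62.453125.

-62.453125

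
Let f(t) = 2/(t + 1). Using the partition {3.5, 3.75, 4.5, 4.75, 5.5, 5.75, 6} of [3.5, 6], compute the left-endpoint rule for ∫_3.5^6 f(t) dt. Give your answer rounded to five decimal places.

0.92968

Subinterval widths: 0.25, 0.75, 0.25, 0.75, 0.25, 0.25.
Left endpoints: 3.5, 3.75, 4.5, 4.75, 5.5, 5.75.
f(3.5) = 4/9, f(3.75) = 8/19, f(4.5) = 4/11, f(4.75) = 8/23, f(5.5) = 4/13, f(5.75) = 8/27.
Sum = Σ Δt_i · f(t_i).
Sum ≈ 0.92968.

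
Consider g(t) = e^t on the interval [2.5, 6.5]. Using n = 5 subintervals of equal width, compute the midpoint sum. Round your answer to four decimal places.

635.8665

Δt = (6.5 − 2.5)/5 = 0.8.
Midpoints: 2.9, 3.7, 4.5, 5.3, 6.1.
g(2.9) ≈ 18.1741, g(3.7) ≈ 40.4473, g(4.5) ≈ 90.0171, g(5.3) ≈ 200.3368, g(6.1) ≈ 445.8578.
Sum = Δt · [g(2.9) + g(3.7) + g(4.5) + g(5.3) + g(6.1)].
Sum ≈ 635.8665.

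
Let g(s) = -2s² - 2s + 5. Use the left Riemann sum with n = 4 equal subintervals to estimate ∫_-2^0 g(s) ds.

Δs = (0 − (-2))/4 = 0.5.
Left endpoints: -2, -1.5, -1, -0.5.
g(-2) = 1, g(-1.5) = 3.5, g(-1) = 5, g(-0.5) = 5.5.
Sum = Δs · [g(-2) + g(-1.5) + g(-1) + g(-0.5)].
Sum = 7.5.

7.5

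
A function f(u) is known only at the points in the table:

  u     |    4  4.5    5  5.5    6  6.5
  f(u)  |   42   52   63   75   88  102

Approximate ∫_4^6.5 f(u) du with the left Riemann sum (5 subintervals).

160

Δu = 0.5.
Sum = 0.5·[42 + 52 + 63 + 75 + 88] = 160.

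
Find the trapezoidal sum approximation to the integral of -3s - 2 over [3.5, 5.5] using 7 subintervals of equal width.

-31

Δs = (5.5 − 3.5)/7 = 2/7.
f(3.5) = -12.5, f(53/14) = -187/14, f(57/14) = -199/14, f(61/14) = -211/14, f(65/14) = -223/14, f(69/14) = -235/14, f(73/14) = -247/14, f(5.5) = -18.5.
T_7 = (Δs/2)·[f(s_0) + 2f(s_1) + ... + 2f(s_{6}) + f(s_7)].
Sum = -31.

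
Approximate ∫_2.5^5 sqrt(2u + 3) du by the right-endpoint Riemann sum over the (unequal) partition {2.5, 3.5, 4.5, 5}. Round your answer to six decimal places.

8.429155

Subinterval widths: 1, 1, 0.5.
Right endpoints: 3.5, 4.5, 5.
f(3.5) ≈ 3.162278, f(4.5) ≈ 3.464102, f(5) ≈ 3.605551.
Sum = Σ Δu_i · f(u_i).
Sum ≈ 8.429155.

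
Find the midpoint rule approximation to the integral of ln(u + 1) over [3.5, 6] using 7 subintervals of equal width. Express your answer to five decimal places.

4.35344

Δu = (6 − 3.5)/7 = 5/14.
Midpoints: 103/28, 113/28, 123/28, 4.75, 143/28, 153/28, 163/28.
f(103/28) ≈ 1.54299, f(113/28) ≈ 1.61656, f(123/28) ≈ 1.68508, f(4.75) ≈ 1.74920, f(143/28) ≈ 1.80946, f(153/28) ≈ 1.86629, f(163/28) ≈ 1.92007.
Sum = Δu · [f(103/28) + f(113/28) + f(123/28) + ...].
Sum ≈ 4.35344.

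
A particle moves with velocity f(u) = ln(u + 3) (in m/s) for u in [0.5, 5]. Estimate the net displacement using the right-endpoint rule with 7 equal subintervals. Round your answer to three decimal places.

8.011

Δu = (5 − 0.5)/7 = 9/14.
Right endpoints: 8/7, 25/14, 17/7, 43/14, 26/7, 61/14, 5.
f(8/7) ≈ 1.421, f(25/14) ≈ 1.566, f(17/7) ≈ 1.692, f(43/14) ≈ 1.804, f(26/7) ≈ 1.904, f(61/14) ≈ 1.996, f(5) ≈ 2.079.
Sum = Δu · [f(8/7) + f(25/14) + f(17/7) + ...].
Sum ≈ 8.011.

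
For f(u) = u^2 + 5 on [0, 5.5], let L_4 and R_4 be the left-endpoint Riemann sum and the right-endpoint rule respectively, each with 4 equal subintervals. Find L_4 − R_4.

L_4 = 63.89453125.
R_4 = 105.48828125.
L_4 − R_4 = -41.59375.

-41.59375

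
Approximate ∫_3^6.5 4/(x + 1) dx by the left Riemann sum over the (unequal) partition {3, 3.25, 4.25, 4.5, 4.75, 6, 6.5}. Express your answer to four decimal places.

2.7188

Subinterval widths: 0.25, 1, 0.25, 0.25, 1.25, 0.5.
Left endpoints: 3, 3.25, 4.25, 4.5, 4.75, 6.
f(3) = 1, f(3.25) = 16/17, f(4.25) = 16/21, f(4.5) = 8/11, f(4.75) = 16/23, f(6) = 4/7.
Sum = Σ Δx_i · f(x_i).
Sum ≈ 2.7188.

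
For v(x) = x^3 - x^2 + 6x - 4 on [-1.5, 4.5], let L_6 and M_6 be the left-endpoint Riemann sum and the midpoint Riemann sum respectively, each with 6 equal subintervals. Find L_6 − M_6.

L_6 = 47.
M_6 = 98.
L_6 − M_6 = -51.

-51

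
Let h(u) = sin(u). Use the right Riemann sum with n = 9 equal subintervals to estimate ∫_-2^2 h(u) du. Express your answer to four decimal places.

Δu = (2 − (-2))/9 = 4/9.
Right endpoints: -14/9, -10/9, -2/3, -2/9, 2/9, 2/3, 10/9, 14/9, 2.
h(-14/9) ≈ -0.9999, h(-10/9) ≈ -0.8962, h(-2/3) ≈ -0.6184, h(-2/9) ≈ -0.2204, h(2/9) ≈ 0.2204, h(2/3) ≈ 0.6184, h(10/9) ≈ 0.8962, h(14/9) ≈ 0.9999, h(2) ≈ 0.9093.
Sum = Δu · [h(-14/9) + h(-10/9) + h(-2/3) + ...].
Sum ≈ 0.4041.

0.4041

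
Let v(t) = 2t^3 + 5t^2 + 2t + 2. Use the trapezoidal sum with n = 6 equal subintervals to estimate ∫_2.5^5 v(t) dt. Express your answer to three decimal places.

501.000

Δt = (5 − 2.5)/6 = 5/12.
v(2.5) = 69.5, v(35/12) = 86393/864, v(10/3) = 3734/27, v(3.75) = 185.28125, v(25/6) = 6529/27, v(55/12) = 266773/864, v(5) = 387.
T_6 = (Δt/2)·[v(t_0) + 2v(t_1) + ... + 2v(t_{5}) + v(t_6)].
Sum ≈ 501.000.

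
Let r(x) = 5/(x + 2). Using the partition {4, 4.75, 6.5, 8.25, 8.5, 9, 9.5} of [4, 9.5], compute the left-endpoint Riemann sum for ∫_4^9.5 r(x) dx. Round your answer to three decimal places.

Subinterval widths: 0.75, 1.75, 1.75, 0.25, 0.5, 0.5.
Left endpoints: 4, 4.75, 6.5, 8.25, 8.5, 9.
r(4) = 5/6, r(4.75) = 20/27, r(6.5) = 10/17, r(8.25) = 20/41, r(8.5) = 10/21, r(9) = 5/11.
Sum = Σ Δx_i · r(x_i).
Sum ≈ 3.538.

3.538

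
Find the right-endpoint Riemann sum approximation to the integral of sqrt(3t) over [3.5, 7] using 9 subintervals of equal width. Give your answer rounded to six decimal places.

Δt = (7 − 3.5)/9 = 7/18.
Right endpoints: 35/9, 77/18, 14/3, 91/18, 49/9, 35/6, 56/9, 119/18, 7.
f(35/9) ≈ 3.415650, f(77/18) ≈ 3.582364, f(14/3) ≈ 3.741657, f(91/18) ≈ 3.894440, f(49/9) ≈ 4.041452, f(35/6) ≈ 4.183300, f(56/9) ≈ 4.320494, f(119/18) ≈ 4.453463, f(7) ≈ 4.582576.
Sum = Δt · [f(35/9) + f(77/18) + f(14/3) + ...].
Sum ≈ 14.083765.

14.083765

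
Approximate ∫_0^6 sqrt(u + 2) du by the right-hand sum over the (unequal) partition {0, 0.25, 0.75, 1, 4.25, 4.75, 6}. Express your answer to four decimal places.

Subinterval widths: 0.25, 0.5, 0.25, 3.25, 0.5, 1.25.
Right endpoints: 0.25, 0.75, 1, 4.25, 4.75, 6.
f(0.25) ≈ 1.5000, f(0.75) ≈ 1.6583, f(1) ≈ 1.7321, f(4.25) ≈ 2.5000, f(4.75) ≈ 2.5981, f(6) ≈ 2.8284.
Sum = Σ Δu_i · f(u_i).
Sum ≈ 14.5967.

14.5967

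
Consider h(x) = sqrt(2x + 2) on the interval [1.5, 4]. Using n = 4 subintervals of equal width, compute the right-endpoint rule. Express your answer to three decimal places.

Δx = (4 − 1.5)/4 = 0.625.
Right endpoints: 2.125, 2.75, 3.375, 4.
h(2.125) ≈ 2.500, h(2.75) ≈ 2.739, h(3.375) ≈ 2.958, h(4) ≈ 3.162.
Sum = Δx · [h(2.125) + h(2.75) + h(3.375) + h(4)].
Sum ≈ 7.099.

7.099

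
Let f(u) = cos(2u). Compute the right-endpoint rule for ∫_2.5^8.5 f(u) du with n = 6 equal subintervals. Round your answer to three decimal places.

-0.280

Δu = (8.5 − 2.5)/6 = 1.
Right endpoints: 3.5, 4.5, 5.5, 6.5, 7.5, 8.5.
f(3.5) ≈ 0.754, f(4.5) ≈ -0.911, f(5.5) ≈ 0.004, f(6.5) ≈ 0.907, f(7.5) ≈ -0.760, f(8.5) ≈ -0.275.
Sum = Δu · [f(3.5) + f(4.5) + f(5.5) + ...].
Sum ≈ -0.280.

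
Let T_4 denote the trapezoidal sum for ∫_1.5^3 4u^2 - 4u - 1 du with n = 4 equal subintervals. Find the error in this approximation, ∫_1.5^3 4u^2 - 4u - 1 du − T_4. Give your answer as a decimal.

-0.140625

Exact integral: ∫_1.5^3 f(u) du = 16.5.
T_4 = 16.640625.
Error = 16.5 − 16.640625 = -0.140625.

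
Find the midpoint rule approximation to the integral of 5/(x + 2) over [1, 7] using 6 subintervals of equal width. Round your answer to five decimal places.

Δx = (7 − 1)/6 = 1.
Midpoints: 1.5, 2.5, 3.5, 4.5, 5.5, 6.5.
f(1.5) = 10/7, f(2.5) = 10/9, f(3.5) = 10/11, f(4.5) = 10/13, f(5.5) = 2/3, f(6.5) = 10/17.
Sum = Δx · [f(1.5) + f(2.5) + f(3.5) + ...].
Sum ≈ 5.47291.

5.47291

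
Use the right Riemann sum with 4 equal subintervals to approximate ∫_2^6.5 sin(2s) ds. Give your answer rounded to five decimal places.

Δs = (6.5 − 2)/4 = 1.125.
Right endpoints: 3.125, 4.25, 5.375, 6.5.
f(3.125) ≈ -0.03318, f(4.25) ≈ 0.79849, f(5.375) ≈ -0.97000, f(6.5) ≈ 0.42017.
Sum = Δs · [f(3.125) + f(4.25) + f(5.375) + f(6.5)].
Sum ≈ 0.24241.

0.24241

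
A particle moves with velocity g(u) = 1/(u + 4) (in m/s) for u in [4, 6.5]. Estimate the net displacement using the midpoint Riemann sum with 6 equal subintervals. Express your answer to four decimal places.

0.2719

Δu = (6.5 − 4)/6 = 5/12.
Midpoints: 101/24, 4.625, 121/24, 131/24, 5.875, 151/24.
g(101/24) = 24/197, g(4.625) = 8/69, g(121/24) = 24/217, g(131/24) = 24/227, g(5.875) = 8/79, g(151/24) = 24/247.
Sum = Δu · [g(101/24) + g(4.625) + g(121/24) + ...].
Sum ≈ 0.2719.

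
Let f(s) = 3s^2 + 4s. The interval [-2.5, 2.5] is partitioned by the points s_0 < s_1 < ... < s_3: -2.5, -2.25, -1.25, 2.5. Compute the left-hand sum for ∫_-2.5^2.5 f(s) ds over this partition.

Subinterval widths: 0.25, 1, 3.75.
Left endpoints: -2.5, -2.25, -1.25.
f(-2.5) = 8.75, f(-2.25) = 6.1875, f(-1.25) = -0.3125.
Sum = Σ Δs_i · f(s_i).
Sum = 7.203125.

7.203125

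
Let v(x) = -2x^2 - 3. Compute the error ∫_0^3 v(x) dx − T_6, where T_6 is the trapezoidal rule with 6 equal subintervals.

Exact integral: ∫_0^3 v(x) dx = -27.
T_6 = -27.25.
Error = -27 − (-27.25) = 0.25.

0.25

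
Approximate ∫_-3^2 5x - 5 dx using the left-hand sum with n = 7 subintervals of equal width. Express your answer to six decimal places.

Δx = (2 − (-3))/7 = 5/7.
Left endpoints: -3, -16/7, -11/7, -6/7, -1/7, 4/7, 9/7.
f(-3) = -20, f(-16/7) = -115/7, f(-11/7) = -90/7, f(-6/7) = -65/7, f(-1/7) = -40/7, f(4/7) = -15/7, f(9/7) = 10/7.
Sum = Δx · [f(-3) + f(-16/7) + f(-11/7) + ...].
Sum ≈ -46.428571.

-46.428571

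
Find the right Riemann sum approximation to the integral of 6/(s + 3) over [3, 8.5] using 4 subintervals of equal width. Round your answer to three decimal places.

3.594

Δs = (8.5 − 3)/4 = 1.375.
Right endpoints: 4.375, 5.75, 7.125, 8.5.
f(4.375) = 48/59, f(5.75) = 24/35, f(7.125) = 16/27, f(8.5) = 12/23.
Sum = Δs · [f(4.375) + f(5.75) + f(7.125) + f(8.5)].
Sum ≈ 3.594.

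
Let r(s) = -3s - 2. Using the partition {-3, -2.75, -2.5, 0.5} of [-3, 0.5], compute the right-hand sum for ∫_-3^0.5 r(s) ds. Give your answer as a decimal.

Subinterval widths: 0.25, 0.25, 3.
Right endpoints: -2.75, -2.5, 0.5.
r(-2.75) = 6.25, r(-2.5) = 5.5, r(0.5) = -3.5.
Sum = Σ Δs_i · r(s_i).
Sum = -7.5625.

-7.5625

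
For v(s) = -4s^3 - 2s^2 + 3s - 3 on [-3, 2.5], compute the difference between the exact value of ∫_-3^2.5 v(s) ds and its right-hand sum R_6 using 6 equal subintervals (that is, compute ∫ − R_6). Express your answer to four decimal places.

Exact integral: ∫_-3^2.5 v(s) ds ≈ -7.104167.
R_6 ≈ -74.396412.
Error ≈ -7.104167 − (-74.396412) ≈ 67.2922.

67.2922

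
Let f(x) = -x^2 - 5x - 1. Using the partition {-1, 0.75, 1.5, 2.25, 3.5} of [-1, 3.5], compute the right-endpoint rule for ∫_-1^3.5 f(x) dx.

-68.78125

Subinterval widths: 1.75, 0.75, 0.75, 1.25.
Right endpoints: 0.75, 1.5, 2.25, 3.5.
f(0.75) = -5.3125, f(1.5) = -10.75, f(2.25) = -17.3125, f(3.5) = -30.75.
Sum = Σ Δx_i · f(x_i).
Sum = -68.78125.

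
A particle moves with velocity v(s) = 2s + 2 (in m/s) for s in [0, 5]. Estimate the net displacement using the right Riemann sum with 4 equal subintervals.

41.25

Δs = (5 − 0)/4 = 1.25.
Right endpoints: 1.25, 2.5, 3.75, 5.
v(1.25) = 4.5, v(2.5) = 7, v(3.75) = 9.5, v(5) = 12.
Sum = Δs · [v(1.25) + v(2.5) + v(3.75) + v(5)].
Sum = 41.25.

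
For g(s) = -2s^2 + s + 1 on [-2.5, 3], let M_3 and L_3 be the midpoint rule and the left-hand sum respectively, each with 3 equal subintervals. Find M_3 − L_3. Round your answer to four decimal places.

9.2431

M_3 ≈ -18.460648.
L_3 ≈ -27.703704.
M_3 − L_3 ≈ 9.2431.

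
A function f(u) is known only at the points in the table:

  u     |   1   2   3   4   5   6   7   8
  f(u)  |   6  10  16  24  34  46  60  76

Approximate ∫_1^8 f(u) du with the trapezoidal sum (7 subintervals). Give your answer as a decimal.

Δu = 1.
T_7 = (1/2)·[6 + 2·10 + 2·16 + 2·24 + 2·34 + 2·46 + 2·60 + 76] = 231.

231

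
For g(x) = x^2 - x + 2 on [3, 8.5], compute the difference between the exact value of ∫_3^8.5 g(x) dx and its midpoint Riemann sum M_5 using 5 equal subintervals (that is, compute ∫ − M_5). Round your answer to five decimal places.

0.55458

Exact integral: ∫_3^8.5 g(x) dx ≈ 175.0833333.
M_5 = 174.52875.
Error ≈ 175.0833333 − 174.52875 ≈ 0.55458.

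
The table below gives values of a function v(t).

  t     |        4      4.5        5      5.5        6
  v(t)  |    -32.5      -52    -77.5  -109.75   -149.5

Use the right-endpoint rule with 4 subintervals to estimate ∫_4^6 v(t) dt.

Δt = 0.5.
Sum = 0.5·[(-52) + (-77.5) + (-109.75) + (-149.5)] = -194.375.

-194.375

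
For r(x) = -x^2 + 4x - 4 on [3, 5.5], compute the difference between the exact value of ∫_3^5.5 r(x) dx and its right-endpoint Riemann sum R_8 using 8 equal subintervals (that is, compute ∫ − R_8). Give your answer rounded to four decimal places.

Exact integral: ∫_3^5.5 r(x) dx ≈ -13.958333.
R_8 ≈ -15.756836.
Error ≈ -13.958333 − (-15.756836) ≈ 1.7985.

1.7985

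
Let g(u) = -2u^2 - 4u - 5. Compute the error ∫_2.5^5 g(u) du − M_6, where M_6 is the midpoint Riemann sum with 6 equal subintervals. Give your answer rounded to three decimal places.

Exact integral: ∫_2.5^5 g(u) du ≈ -122.91667.
M_6 ≈ -122.84433.
Error ≈ -122.91667 − (-122.84433) ≈ -0.072.

-0.072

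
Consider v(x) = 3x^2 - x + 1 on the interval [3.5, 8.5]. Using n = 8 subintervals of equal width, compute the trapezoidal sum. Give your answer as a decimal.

Δx = (8.5 − 3.5)/8 = 0.625.
v(3.5) = 34.25, v(4.125) = 47.921875, v(4.75) = 63.9375, v(5.375) = 82.296875, v(6) = 103, v(6.625) = 126.046875, v(7.25) = 151.4375, v(7.875) = 179.171875, v(8.5) = 209.25.
T_8 = (Δx/2)·[v(x_0) + 2v(x_1) + ... + 2v(x_{7}) + v(x_8)].
Sum = 547.2265625.

547.2265625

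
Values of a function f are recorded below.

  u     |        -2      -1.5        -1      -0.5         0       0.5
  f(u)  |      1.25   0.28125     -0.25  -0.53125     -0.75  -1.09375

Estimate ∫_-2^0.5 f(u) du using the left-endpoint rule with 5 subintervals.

0

Δu = 0.5.
Sum = 0.5·[1.25 + 0.28125 + (-0.25) + (-0.53125) + (-0.75)] = 0.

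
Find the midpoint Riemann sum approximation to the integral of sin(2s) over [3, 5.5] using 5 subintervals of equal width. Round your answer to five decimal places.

0.49838

Δs = (5.5 − 3)/5 = 0.5.
Midpoints: 3.25, 3.75, 4.25, 4.75, 5.25.
f(3.25) ≈ 0.21512, f(3.75) ≈ 0.93800, f(4.25) ≈ 0.79849, f(4.75) ≈ -0.07515, f(5.25) ≈ -0.87970.
Sum = Δs · [f(3.25) + f(3.75) + f(4.25) + f(4.75) + f(5.25)].
Sum ≈ 0.49838.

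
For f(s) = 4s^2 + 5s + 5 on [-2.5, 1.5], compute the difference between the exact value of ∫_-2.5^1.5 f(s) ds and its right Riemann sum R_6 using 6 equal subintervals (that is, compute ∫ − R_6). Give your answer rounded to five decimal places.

-2.51852

Exact integral: ∫_-2.5^1.5 f(s) ds ≈ 35.3333333.
R_6 ≈ 37.8518519.
Error ≈ 35.3333333 − 37.8518519 ≈ -2.51852.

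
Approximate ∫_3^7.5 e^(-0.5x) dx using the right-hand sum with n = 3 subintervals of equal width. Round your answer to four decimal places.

0.2681

Δx = (7.5 − 3)/3 = 1.5.
Right endpoints: 4.5, 6, 7.5.
f(4.5) ≈ 0.1054, f(6) ≈ 0.0498, f(7.5) ≈ 0.0235.
Sum = Δx · [f(4.5) + f(6) + f(7.5)].
Sum ≈ 0.2681.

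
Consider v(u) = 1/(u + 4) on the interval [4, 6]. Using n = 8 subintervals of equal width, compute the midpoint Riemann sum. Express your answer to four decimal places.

Δu = (6 − 4)/8 = 0.25.
Midpoints: 4.125, 4.375, 4.625, 4.875, 5.125, 5.375, 5.625, 5.875.
v(4.125) = 8/65, v(4.375) = 8/67, v(4.625) = 8/69, v(4.875) = 8/71, v(5.125) = 8/73, v(5.375) = 8/75, v(5.625) = 8/77, v(5.875) = 8/79.
Sum = Δu · [v(4.125) + v(4.375) + v(4.625) + ...].
Sum ≈ 0.2231.

0.2231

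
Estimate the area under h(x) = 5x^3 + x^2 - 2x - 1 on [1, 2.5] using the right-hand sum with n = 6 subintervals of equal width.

Δx = (2.5 − 1)/6 = 0.25.
Right endpoints: 1.25, 1.5, 1.75, 2, 2.25, 2.5.
h(1.25) = 7.828125, h(1.5) = 15.125, h(1.75) = 25.359375, h(2) = 39, h(2.25) = 56.515625, h(2.5) = 78.375.
Sum = Δx · [h(1.25) + h(1.5) + h(1.75) + ...].
Sum = 55.55078125.

55.55078125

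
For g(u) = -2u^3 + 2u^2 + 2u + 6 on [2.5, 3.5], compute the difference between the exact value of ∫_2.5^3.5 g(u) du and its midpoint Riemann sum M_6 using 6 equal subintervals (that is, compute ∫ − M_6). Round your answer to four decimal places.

Exact integral: ∫_2.5^3.5 g(u) du ≈ -25.333333.
M_6 ≈ -25.296296.
Error ≈ -25.333333 − (-25.296296) ≈ -0.0370.

-0.0370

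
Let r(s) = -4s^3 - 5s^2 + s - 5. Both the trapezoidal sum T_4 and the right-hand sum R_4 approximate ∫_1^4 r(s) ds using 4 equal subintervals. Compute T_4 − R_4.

121.5

T_4 = -377.34375.
R_4 = -498.84375.
T_4 − R_4 = 121.5.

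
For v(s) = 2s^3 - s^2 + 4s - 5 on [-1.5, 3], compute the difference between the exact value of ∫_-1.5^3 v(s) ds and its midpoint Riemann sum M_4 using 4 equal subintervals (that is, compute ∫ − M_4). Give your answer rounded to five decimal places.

Exact integral: ∫_-1.5^3 v(s) ds = 18.84375.
M_4 ≈ 17.1826172.
Error ≈ 18.84375 − 17.1826172 ≈ 1.66113.

1.66113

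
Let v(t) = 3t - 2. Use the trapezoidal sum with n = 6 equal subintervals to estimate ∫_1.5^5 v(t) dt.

27.125

Δt = (5 − 1.5)/6 = 7/12.
v(1.5) = 2.5, v(25/12) = 4.25, v(8/3) = 6, v(3.25) = 7.75, v(23/6) = 9.5, v(53/12) = 11.25, v(5) = 13.
T_6 = (Δt/2)·[v(t_0) + 2v(t_1) + ... + 2v(t_{5}) + v(t_6)].
Sum = 27.125.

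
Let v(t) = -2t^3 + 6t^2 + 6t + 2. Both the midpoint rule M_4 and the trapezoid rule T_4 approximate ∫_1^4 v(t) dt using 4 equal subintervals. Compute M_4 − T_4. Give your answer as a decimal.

M_4 = 50.765625.
T_4 = 46.96875.
M_4 − T_4 = 3.796875.

3.796875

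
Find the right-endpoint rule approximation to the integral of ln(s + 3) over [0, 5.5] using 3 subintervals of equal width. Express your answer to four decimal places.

10.2900

Δs = (5.5 − 0)/3 = 11/6.
Right endpoints: 11/6, 11/3, 5.5.
f(11/6) ≈ 1.5755, f(11/3) ≈ 1.8971, f(5.5) ≈ 2.1401.
Sum = Δs · [f(11/6) + f(11/3) + f(5.5)].
Sum ≈ 10.2900.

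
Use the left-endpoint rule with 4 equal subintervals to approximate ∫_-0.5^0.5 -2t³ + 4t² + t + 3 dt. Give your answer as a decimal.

3.3125

Δt = (0.5 − (-0.5))/4 = 0.25.
Left endpoints: -0.5, -0.25, 0, 0.25.
f(-0.5) = 3.75, f(-0.25) = 3.03125, f(0) = 3, f(0.25) = 3.46875.
Sum = Δt · [f(-0.5) + f(-0.25) + f(0) + f(0.25)].
Sum = 3.3125.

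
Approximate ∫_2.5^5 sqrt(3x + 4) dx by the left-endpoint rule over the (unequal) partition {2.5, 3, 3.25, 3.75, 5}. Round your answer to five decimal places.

Subinterval widths: 0.5, 0.25, 0.5, 1.25.
Left endpoints: 2.5, 3, 3.25, 3.75.
f(2.5) ≈ 3.39116, f(3) ≈ 3.60555, f(3.25) ≈ 3.70810, f(3.75) ≈ 3.90512.
Sum = Σ Δx_i · f(x_i).
Sum ≈ 9.33243.

9.33243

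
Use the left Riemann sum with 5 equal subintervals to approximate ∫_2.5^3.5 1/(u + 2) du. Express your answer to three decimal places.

0.205

Δu = (3.5 − 2.5)/5 = 0.2.
Left endpoints: 2.5, 2.7, 2.9, 3.1, 3.3.
f(2.5) = 2/9, f(2.7) = 10/47, f(2.9) = 10/49, f(3.1) = 10/51, f(3.3) = 10/53.
Sum = Δu · [f(2.5) + f(2.7) + f(2.9) + f(3.1) + f(3.3)].
Sum ≈ 0.205.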